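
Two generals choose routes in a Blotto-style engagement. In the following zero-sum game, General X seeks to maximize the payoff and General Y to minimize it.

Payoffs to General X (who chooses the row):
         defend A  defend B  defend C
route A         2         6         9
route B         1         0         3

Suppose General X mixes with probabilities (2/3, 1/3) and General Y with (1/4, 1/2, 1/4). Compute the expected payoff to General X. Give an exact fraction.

Against (1/4, 1/2, 1/4), each row's expected payoff is route A: 23/4; route B: 1.
Taking the (2/3, 1/3)-weighted average: (2/3)·(23/4) + (1/3)·(1) = 25/6.

25/6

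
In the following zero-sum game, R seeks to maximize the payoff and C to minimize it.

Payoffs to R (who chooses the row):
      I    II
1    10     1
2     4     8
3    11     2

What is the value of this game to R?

Row 1 is strictly dominated by row 3, so R never plays it.
The remaining 2×2 game on (2, 3) × (I, II) has no saddle point. Let R play 2 with probability p; indifference gives 4p + 11(1−p) = 8p + 2(1−p), so p = 9/13.
Similarly C's optimal q on I is 6/13, and the value is 4·(6/13) + (8)·(7/13) = 80/13.

80/13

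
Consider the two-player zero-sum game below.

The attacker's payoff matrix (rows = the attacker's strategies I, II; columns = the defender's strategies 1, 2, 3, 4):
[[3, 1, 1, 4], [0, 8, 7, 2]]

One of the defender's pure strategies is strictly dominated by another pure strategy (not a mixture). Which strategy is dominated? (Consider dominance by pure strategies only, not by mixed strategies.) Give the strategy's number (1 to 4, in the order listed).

The defender prefers columns that give the attacker less. Compare 4 with 1: 3 < 4, 0 < 2.
So 1 strictly dominates 4 for the defender; 4 is strictly dominated.

4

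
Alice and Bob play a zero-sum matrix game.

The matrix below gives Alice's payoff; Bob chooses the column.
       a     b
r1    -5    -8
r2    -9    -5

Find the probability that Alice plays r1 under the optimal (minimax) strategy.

4/7

Row minima are -8 and -9, so Alice's maximin is -8; column maxima are -5 and -5, so Bob's minimax is -5. These differ, so the equilibrium is in mixed strategies.
Let Alice play r1 with probability p. Bob is indifferent when −5p − 9(1−p) = −8p − 5(1−p), giving p = 4/7.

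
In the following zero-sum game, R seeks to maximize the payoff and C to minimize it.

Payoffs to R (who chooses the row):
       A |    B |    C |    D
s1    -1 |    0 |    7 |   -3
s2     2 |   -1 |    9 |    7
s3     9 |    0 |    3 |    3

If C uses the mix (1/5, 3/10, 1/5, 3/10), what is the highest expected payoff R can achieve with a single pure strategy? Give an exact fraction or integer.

s1: (-1)·(1/5) + (0)·(3/10) + (7)·(1/5) + (-3)·(3/10) = 3/10.
s2: (2)·(1/5) + (-1)·(3/10) + (9)·(1/5) + (7)·(3/10) = 4.
s3: (9)·(1/5) + (0)·(3/10) + (3)·(1/5) + (3)·(3/10) = 33/10.
The best pure response is s2 with expected payoff 4.

4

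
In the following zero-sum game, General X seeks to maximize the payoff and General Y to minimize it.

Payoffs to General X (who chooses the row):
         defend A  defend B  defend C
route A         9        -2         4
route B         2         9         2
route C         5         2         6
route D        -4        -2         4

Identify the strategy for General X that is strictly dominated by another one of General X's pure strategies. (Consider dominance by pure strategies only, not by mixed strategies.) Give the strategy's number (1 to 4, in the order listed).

4

Compare route D with route C: 5 > -4, 2 > -2, 6 > 4.
So route C strictly dominates route D for General X; route D is strictly dominated.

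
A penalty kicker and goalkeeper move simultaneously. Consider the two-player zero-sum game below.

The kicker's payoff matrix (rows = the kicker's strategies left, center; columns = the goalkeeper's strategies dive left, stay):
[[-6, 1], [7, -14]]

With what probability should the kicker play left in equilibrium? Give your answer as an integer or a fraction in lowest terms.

3/4

Row minima are -6 and -14, so the kicker's maximin is -6; column maxima are 7 and 1, so the goalkeeper's minimax is 1. These differ, so the equilibrium is in mixed strategies.
Let the kicker play left with probability p. The goalkeeper is indifferent when −6p + 7(1−p) = p − 14(1−p), giving p = 3/4.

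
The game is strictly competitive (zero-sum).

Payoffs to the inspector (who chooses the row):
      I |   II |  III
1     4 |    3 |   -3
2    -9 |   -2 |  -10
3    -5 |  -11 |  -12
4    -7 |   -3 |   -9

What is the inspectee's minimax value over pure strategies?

-3

The worst case (largest entry) in each column is I: 4, II: 3, III: -3.
The best (smallest) of these is -3.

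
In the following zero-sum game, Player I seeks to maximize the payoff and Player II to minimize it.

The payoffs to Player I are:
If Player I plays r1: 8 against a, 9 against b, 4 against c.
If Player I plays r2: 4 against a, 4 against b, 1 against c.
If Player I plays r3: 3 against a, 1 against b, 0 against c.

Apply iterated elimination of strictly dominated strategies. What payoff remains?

4

Row r3 is strictly dominated by row r1 (8>3, 9>1, 4>0); eliminate r3.
Row r2 is strictly dominated by row r1 (8>4, 9>4, 4>1); eliminate r2.
Column b is strictly dominated by a for Player II (8<9); eliminate b.
Column a is strictly dominated by c for Player II (4<8); eliminate a.
Only (r1, c) remains, with payoff 4.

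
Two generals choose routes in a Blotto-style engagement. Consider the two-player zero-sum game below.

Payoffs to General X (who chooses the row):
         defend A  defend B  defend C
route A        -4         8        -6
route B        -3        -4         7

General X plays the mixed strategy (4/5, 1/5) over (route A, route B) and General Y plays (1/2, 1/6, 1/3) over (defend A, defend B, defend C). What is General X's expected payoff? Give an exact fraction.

Against (1/2, 1/6, 1/3), each row's expected payoff is route A: -8/3; route B: 1/6.
Taking the (4/5, 1/5)-weighted average: (4/5)·(-8/3) + (1/5)·(1/6) = -21/10.

-21/10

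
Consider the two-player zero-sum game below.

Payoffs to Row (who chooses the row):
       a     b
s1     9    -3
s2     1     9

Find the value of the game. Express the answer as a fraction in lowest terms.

21/5

Row minima are -3 and 1, so Row's maximin is 1; column maxima are 9 and 9, so Column's minimax is 9. These differ, so the equilibrium is in mixed strategies.
Let Row play s1 with probability p. Column is indifferent when 9p + (1−p) = −3p + 9(1−p), giving p = 2/5.
Let Column play a with probability q. Row is indifferent when 9q − 3(1−q) = q + 9(1−q), giving q = 3/5.
The value is 9·(3/5) + (-3)·(2/5) = 21/5.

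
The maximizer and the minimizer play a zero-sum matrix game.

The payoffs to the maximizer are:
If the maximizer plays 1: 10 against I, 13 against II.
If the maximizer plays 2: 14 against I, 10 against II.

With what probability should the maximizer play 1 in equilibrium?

4/7

Row minima are 10 and 10, so the maximizer's maximin is 10; column maxima are 14 and 13, so the minimizer's minimax is 13. These differ, so the equilibrium is in mixed strategies.
Let the maximizer play 1 with probability p. The minimizer is indifferent when 10p + 14(1−p) = 13p + 10(1−p), giving p = 4/7.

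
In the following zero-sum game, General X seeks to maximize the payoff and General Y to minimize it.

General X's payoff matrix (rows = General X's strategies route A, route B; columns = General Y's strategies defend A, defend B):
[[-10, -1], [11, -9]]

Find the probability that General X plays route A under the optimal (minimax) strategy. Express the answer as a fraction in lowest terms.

20/29

Row minima are -10 and -9, so General X's maximin is -9; column maxima are 11 and -1, so General Y's minimax is -1. These differ, so the equilibrium is in mixed strategies.
Let General X play route A with probability p. General Y is indifferent when −10p + 11(1−p) = −p − 9(1−p), giving p = 20/29.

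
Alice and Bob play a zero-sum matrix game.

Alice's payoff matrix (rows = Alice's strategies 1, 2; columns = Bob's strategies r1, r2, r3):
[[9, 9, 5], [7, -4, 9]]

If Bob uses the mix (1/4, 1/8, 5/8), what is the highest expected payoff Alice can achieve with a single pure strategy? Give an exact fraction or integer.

1: (9)·(1/4) + (9)·(1/8) + (5)·(5/8) = 13/2.
2: (7)·(1/4) + (-4)·(1/8) + (9)·(5/8) = 55/8.
The best pure response is 2 with expected payoff 55/8.

55/8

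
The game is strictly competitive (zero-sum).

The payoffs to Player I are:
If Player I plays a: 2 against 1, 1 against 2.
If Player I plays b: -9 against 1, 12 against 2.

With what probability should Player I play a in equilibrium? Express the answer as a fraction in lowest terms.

Row minima are 1 and -9, so Player I's maximin is 1; column maxima are 2 and 12, so Player II's minimax is 2. These differ, so the equilibrium is in mixed strategies.
Let Player I play a with probability p. Player II is indifferent when 2p − 9(1−p) = p + 12(1−p), giving p = 21/22.

21/22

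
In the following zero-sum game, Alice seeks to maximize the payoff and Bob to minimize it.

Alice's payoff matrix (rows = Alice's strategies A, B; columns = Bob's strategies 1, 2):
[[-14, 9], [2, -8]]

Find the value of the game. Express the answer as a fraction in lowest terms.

Row minima are -14 and -8, so Alice's maximin is -8; column maxima are 2 and 9, so Bob's minimax is 2. These differ, so the equilibrium is in mixed strategies.
Let Alice play A with probability p. Bob is indifferent when −14p + 2(1−p) = 9p − 8(1−p), giving p = 10/33.
Let Bob play 1 with probability q. Alice is indifferent when −14q + 9(1−q) = 2q − 8(1−q), giving q = 17/33.
The value is -14·(17/33) + (9)·(16/33) = -94/33.

-94/33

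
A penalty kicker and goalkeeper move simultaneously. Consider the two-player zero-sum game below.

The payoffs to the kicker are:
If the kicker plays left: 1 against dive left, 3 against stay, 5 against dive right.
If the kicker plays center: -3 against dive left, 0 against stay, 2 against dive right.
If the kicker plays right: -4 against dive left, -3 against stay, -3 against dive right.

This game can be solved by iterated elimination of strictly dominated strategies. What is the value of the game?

1

Column stay is strictly dominated by dive left for the goalkeeper (1<3, -3<0, -4<-3); eliminate stay.
Row center is strictly dominated by row left (1>-3, 5>2); eliminate center.
Column dive right is strictly dominated by dive left for the goalkeeper (1<5, -4<-3); eliminate dive right.
Row right is strictly dominated by row left (1>-4); eliminate right.
Only (left, dive left) remains, with payoff 1.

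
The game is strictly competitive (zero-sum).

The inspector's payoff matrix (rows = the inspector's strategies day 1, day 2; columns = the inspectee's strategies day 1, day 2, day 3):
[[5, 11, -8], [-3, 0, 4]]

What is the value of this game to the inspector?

Column day 2 is strictly dominated by day 1 for the inspectee (it gives the inspector more in every row).
The remaining 2×2 game on (day 1, day 2) × (day 1, day 3) has no saddle point. Let the inspector play day 1 with probability p; indifference gives 5p − 3(1−p) = −8p + 4(1−p), so p = 7/20.
Similarly the inspectee's optimal q on day 1 is 3/5, and the value is 5·(3/5) + (-8)·(2/5) = -1/5.

-1/5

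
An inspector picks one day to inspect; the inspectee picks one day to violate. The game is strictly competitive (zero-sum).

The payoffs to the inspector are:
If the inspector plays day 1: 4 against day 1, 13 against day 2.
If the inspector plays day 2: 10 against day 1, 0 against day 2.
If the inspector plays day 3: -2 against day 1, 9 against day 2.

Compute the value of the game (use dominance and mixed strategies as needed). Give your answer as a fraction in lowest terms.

Row day 3 is strictly dominated by row day 1, so the inspector never plays it.
The remaining 2×2 game on (day 1, day 2) × (day 1, day 2) has no saddle point. Let the inspector play day 1 with probability p; indifference gives 4p + 10(1−p) = 13p, so p = 10/19.
Similarly the inspectee's optimal q on day 1 is 13/19, and the value is 4·(13/19) + (13)·(6/19) = 130/19.

130/19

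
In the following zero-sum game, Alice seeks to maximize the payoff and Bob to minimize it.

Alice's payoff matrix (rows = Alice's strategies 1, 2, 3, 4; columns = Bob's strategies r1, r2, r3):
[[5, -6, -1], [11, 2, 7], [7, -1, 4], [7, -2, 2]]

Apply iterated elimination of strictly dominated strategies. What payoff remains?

Row 4 is strictly dominated by row 2 (11>7, 2>-2, 7>2); eliminate 4.
Row 3 is strictly dominated by row 2 (11>7, 2>-1, 7>4); eliminate 3.
Row 1 is strictly dominated by row 2 (11>5, 2>-6, 7>-1); eliminate 1.
Column r1 is strictly dominated by r2 for Bob (2<11); eliminate r1.
Column r3 is strictly dominated by r2 for Bob (2<7); eliminate r3.
Only (2, r2) remains, with payoff 2.

2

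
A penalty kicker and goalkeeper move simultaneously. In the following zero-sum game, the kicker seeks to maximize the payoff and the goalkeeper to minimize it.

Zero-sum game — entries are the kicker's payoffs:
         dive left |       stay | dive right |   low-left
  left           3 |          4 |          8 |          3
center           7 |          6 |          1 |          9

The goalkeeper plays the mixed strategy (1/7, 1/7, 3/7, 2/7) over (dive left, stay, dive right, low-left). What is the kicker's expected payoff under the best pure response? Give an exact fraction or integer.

left: (3)·(1/7) + (4)·(1/7) + (8)·(3/7) + (3)·(2/7) = 37/7.
center: (7)·(1/7) + (6)·(1/7) + (1)·(3/7) + (9)·(2/7) = 34/7.
The best pure response is left with expected payoff 37/7.

37/7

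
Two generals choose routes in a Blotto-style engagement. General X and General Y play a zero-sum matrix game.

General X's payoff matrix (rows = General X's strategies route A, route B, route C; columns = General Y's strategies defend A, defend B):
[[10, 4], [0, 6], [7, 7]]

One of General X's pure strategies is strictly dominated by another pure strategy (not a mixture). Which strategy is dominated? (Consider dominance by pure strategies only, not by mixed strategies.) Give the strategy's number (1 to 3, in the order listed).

2

Compare route B with route C: 7 > 0, 7 > 6.
So route C strictly dominates route B for General X; route B is strictly dominated.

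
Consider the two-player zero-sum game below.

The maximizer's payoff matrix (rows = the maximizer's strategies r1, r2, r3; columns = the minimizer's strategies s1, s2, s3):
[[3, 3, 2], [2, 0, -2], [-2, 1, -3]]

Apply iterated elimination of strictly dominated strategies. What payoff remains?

Row r3 is strictly dominated by row r1 (3>-2, 3>1, 2>-3); eliminate r3.
Column s1 is strictly dominated by s3 for the minimizer (2<3, -2<2); eliminate s1.
Row r2 is strictly dominated by row r1 (3>0, 2>-2); eliminate r2.
Column s2 is strictly dominated by s3 for the minimizer (2<3); eliminate s2.
Only (r1, s3) remains, with payoff 2.

2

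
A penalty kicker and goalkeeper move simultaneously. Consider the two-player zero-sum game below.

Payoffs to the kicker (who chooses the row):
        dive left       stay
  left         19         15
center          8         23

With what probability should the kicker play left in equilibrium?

Row minima are 15 and 8, so the kicker's maximin is 15; column maxima are 19 and 23, so the goalkeeper's minimax is 19. These differ, so the equilibrium is in mixed strategies.
Let the kicker play left with probability p. The goalkeeper is indifferent when 19p + 8(1−p) = 15p + 23(1−p), giving p = 15/19.

15/19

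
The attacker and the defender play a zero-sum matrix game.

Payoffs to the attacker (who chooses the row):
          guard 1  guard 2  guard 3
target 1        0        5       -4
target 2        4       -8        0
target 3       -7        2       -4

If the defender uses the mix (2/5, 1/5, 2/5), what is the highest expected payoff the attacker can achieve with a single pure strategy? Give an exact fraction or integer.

0

target 1: (0)·(2/5) + (5)·(1/5) + (-4)·(2/5) = -3/5.
target 2: (4)·(2/5) + (-8)·(1/5) + (0)·(2/5) = 0.
target 3: (-7)·(2/5) + (2)·(1/5) + (-4)·(2/5) = -4.
The best pure response is target 2 with expected payoff 0.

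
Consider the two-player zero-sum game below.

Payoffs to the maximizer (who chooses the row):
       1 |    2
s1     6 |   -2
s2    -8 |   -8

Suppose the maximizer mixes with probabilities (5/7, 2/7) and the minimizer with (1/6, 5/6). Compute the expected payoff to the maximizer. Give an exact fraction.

-58/21

Against (1/6, 5/6), each row's expected payoff is s1: -2/3; s2: -8.
Taking the (5/7, 2/7)-weighted average: (5/7)·(-2/3) + (2/7)·(-8) = -58/21.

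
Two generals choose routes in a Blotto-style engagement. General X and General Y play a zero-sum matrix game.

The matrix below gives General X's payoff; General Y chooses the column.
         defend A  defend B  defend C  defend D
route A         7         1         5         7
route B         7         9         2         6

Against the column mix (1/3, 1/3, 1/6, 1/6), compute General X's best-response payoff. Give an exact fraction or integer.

20/3

route A: (7)·(1/3) + (1)·(1/3) + (5)·(1/6) + (7)·(1/6) = 14/3.
route B: (7)·(1/3) + (9)·(1/3) + (2)·(1/6) + (6)·(1/6) = 20/3.
The best pure response is route B with expected payoff 20/3.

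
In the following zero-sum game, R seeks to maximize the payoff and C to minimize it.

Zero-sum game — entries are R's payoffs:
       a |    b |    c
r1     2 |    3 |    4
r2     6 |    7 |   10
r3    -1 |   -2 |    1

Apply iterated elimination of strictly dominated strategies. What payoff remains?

6

Column c is strictly dominated by a for C (2<4, 6<10, -1<1); eliminate c.
Row r1 is strictly dominated by row r2 (6>2, 7>3); eliminate r1.
Row r3 is strictly dominated by row r2 (6>-1, 7>-2); eliminate r3.
Column b is strictly dominated by a for C (6<7); eliminate b.
Only (r2, a) remains, with payoff 6.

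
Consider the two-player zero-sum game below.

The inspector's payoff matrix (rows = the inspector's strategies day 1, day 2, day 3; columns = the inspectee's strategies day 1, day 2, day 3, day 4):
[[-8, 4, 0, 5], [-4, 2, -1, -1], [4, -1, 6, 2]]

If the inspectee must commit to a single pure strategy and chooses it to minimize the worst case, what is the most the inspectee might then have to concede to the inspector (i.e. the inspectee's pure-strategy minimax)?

4

The worst case (largest entry) in each column is day 1: 4, day 2: 4, day 3: 6, day 4: 5.
The best (smallest) of these is 4.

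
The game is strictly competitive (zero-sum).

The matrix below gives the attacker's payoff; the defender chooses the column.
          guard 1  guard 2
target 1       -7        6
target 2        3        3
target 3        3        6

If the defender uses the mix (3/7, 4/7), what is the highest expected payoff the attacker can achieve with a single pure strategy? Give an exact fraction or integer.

33/7

target 1: (-7)·(3/7) + (6)·(4/7) = 3/7.
target 2: (3)·(3/7) + (3)·(4/7) = 3.
target 3: (3)·(3/7) + (6)·(4/7) = 33/7.
The best pure response is target 3 with expected payoff 33/7.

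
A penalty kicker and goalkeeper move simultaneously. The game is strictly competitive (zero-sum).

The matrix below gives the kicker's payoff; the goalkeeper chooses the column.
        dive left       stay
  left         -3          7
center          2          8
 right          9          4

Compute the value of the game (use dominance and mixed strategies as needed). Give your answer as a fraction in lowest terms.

64/11

Row left is strictly dominated by row center, so the kicker never plays it.
The remaining 2×2 game on (center, right) × (dive left, stay) has no saddle point. Let the kicker play center with probability p; indifference gives 2p + 9(1−p) = 8p + 4(1−p), so p = 5/11.
Similarly the goalkeeper's optimal q on dive left is 4/11, and the value is 2·(4/11) + (8)·(7/11) = 64/11.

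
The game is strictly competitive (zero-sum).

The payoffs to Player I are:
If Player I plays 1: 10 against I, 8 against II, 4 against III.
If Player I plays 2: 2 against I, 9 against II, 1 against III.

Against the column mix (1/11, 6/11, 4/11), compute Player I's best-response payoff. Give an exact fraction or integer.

74/11

1: (10)·(1/11) + (8)·(6/11) + (4)·(4/11) = 74/11.
2: (2)·(1/11) + (9)·(6/11) + (1)·(4/11) = 60/11.
The best pure response is 1 with expected payoff 74/11.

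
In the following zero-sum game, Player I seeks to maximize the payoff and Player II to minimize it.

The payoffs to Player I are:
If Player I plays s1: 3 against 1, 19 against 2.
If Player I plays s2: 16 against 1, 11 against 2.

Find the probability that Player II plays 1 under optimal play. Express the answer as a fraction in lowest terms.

Row minima are 3 and 11, so Player I's maximin is 11; column maxima are 16 and 19, so Player II's minimax is 16. These differ, so the equilibrium is in mixed strategies.
Let Player II play 1 with probability q. Player I is indifferent when 3q + 19(1−q) = 16q + 11(1−q), giving q = 8/21.

8/21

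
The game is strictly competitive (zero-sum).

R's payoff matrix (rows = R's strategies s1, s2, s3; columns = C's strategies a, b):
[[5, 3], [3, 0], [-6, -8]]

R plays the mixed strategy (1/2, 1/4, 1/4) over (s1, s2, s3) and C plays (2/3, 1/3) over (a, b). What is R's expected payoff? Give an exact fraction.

1

Against (2/3, 1/3), each row's expected payoff is s1: 13/3; s2: 2; s3: -20/3.
Taking the (1/2, 1/4, 1/4)-weighted average: (1/2)·(13/3) + (1/4)·(2) + (1/4)·(-20/3) = 1.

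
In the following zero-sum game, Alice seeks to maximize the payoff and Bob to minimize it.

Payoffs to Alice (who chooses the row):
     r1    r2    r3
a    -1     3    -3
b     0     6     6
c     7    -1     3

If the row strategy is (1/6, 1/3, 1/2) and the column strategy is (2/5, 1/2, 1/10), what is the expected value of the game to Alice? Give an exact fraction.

79/30

Against (2/5, 1/2, 1/10), each row's expected payoff is a: 4/5; b: 18/5; c: 13/5.
Taking the (1/6, 1/3, 1/2)-weighted average: (1/6)·(4/5) + (1/3)·(18/5) + (1/2)·(13/5) = 79/30.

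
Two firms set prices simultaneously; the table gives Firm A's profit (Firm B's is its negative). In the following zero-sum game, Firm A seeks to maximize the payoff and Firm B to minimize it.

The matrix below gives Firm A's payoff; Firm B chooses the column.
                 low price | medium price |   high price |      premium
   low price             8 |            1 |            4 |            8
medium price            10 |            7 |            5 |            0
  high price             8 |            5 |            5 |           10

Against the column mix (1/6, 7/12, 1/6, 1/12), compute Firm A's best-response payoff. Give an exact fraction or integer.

low price: (8)·(1/6) + (1)·(7/12) + (4)·(1/6) + (8)·(1/12) = 13/4.
medium price: (10)·(1/6) + (7)·(7/12) + (5)·(1/6) + (0)·(1/12) = 79/12.
high price: (8)·(1/6) + (5)·(7/12) + (5)·(1/6) + (10)·(1/12) = 71/12.
The best pure response is medium price with expected payoff 79/12.

79/12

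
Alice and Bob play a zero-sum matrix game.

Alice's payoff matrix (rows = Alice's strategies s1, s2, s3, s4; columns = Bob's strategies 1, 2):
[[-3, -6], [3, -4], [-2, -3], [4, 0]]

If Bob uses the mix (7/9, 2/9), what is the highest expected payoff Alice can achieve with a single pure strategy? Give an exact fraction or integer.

s1: (-3)·(7/9) + (-6)·(2/9) = -11/3.
s2: (3)·(7/9) + (-4)·(2/9) = 13/9.
s3: (-2)·(7/9) + (-3)·(2/9) = -20/9.
s4: (4)·(7/9) + (0)·(2/9) = 28/9.
The best pure response is s4 with expected payoff 28/9.

28/9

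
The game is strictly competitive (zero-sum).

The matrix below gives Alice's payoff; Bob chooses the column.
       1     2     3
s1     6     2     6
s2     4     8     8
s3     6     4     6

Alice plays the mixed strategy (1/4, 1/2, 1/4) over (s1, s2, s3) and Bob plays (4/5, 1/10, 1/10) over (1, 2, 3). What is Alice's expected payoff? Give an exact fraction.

Against (4/5, 1/10, 1/10), each row's expected payoff is s1: 28/5; s2: 24/5; s3: 29/5.
Taking the (1/4, 1/2, 1/4)-weighted average: (1/4)·(28/5) + (1/2)·(24/5) + (1/4)·(29/5) = 21/4.

21/4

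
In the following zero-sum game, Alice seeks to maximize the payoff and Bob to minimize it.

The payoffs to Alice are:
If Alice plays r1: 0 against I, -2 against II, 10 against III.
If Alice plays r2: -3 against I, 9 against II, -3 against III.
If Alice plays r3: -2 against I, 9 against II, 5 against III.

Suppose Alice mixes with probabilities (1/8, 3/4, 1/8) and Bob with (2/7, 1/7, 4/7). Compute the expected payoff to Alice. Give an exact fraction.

Against (2/7, 1/7, 4/7), each row's expected payoff is r1: 38/7; r2: -9/7; r3: 25/7.
Taking the (1/8, 3/4, 1/8)-weighted average: (1/8)·(38/7) + (3/4)·(-9/7) + (1/8)·(25/7) = 9/56.

9/56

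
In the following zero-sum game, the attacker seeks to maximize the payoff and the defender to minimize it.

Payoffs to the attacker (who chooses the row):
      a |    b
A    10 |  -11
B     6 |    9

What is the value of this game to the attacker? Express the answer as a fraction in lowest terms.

13/2

Row minima are -11 and 6, so the attacker's maximin is 6; column maxima are 10 and 9, so the defender's minimax is 9. These differ, so the equilibrium is in mixed strategies.
Let the attacker play A with probability p. The defender is indifferent when 10p + 6(1−p) = −11p + 9(1−p), giving p = 1/8.
Let the defender play a with probability q. The attacker is indifferent when 10q − 11(1−q) = 6q + 9(1−q), giving q = 5/6.
The value is 10·(5/6) + (-11)·(1/6) = 13/2.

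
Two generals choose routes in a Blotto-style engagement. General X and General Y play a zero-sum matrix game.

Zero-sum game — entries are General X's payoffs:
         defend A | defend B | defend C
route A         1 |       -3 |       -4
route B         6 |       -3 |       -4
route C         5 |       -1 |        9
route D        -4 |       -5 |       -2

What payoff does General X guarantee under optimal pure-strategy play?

-1

Row minima: -4, -4, -1, -5 → General X's maximin is -1.
Column maxima: 6, -1, 9 → General Y's minimax is -1.
They coincide at (route C, defend B), so the value is -1.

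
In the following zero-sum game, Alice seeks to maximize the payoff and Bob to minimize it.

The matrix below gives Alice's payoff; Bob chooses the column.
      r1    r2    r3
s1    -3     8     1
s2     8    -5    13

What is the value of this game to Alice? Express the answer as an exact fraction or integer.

Column r3 is strictly dominated by r1 for Bob (it gives Alice more in every row).
The remaining 2×2 game on (s1, s2) × (r1, r2) has no saddle point. Let Alice play s1 with probability p; indifference gives −3p + 8(1−p) = 8p − 5(1−p), so p = 13/24.
Similarly Bob's optimal q on r1 is 13/24, and the value is -3·(13/24) + (8)·(11/24) = 49/24.

49/24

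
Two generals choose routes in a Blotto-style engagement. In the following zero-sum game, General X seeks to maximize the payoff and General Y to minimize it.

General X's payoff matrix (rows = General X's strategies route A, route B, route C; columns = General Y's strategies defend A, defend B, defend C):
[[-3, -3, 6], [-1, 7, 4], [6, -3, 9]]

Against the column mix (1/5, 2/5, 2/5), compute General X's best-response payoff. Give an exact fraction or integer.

route A: (-3)·(1/5) + (-3)·(2/5) + (6)·(2/5) = 3/5.
route B: (-1)·(1/5) + (7)·(2/5) + (4)·(2/5) = 21/5.
route C: (6)·(1/5) + (-3)·(2/5) + (9)·(2/5) = 18/5.
The best pure response is route B with expected payoff 21/5.

21/5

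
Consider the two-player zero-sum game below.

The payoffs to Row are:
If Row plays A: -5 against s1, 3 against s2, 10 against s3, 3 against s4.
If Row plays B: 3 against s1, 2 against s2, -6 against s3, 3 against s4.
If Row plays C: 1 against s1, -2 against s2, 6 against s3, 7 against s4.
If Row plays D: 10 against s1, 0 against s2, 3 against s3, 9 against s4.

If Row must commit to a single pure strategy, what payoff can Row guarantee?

The worst-case payoff for each row is A: -5, B: -6, C: -2, D: 0.
The best of these is 0.

0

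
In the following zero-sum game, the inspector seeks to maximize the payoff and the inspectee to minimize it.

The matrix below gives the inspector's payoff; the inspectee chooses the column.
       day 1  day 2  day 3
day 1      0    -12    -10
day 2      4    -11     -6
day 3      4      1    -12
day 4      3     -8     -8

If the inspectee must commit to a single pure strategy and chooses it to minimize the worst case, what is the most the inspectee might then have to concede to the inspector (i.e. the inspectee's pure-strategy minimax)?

The worst case (largest entry) in each column is day 1: 4, day 2: 1, day 3: -6.
The best (smallest) of these is -6.

-6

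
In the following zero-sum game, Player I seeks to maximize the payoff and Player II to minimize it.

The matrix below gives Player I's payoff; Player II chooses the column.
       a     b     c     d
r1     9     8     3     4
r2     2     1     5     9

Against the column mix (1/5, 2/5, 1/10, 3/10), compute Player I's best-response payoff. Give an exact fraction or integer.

13/2

r1: (9)·(1/5) + (8)·(2/5) + (3)·(1/10) + (4)·(3/10) = 13/2.
r2: (2)·(1/5) + (1)·(2/5) + (5)·(1/10) + (9)·(3/10) = 4.
The best pure response is r1 with expected payoff 13/2.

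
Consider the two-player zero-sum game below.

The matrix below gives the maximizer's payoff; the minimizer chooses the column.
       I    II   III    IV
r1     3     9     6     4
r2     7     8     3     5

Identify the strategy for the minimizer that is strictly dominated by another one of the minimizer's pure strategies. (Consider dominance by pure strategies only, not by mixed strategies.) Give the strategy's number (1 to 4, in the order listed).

2

The minimizer prefers columns that give the maximizer less. Compare II with I: 3 < 9, 7 < 8.
So I strictly dominates II for the minimizer; II is strictly dominated.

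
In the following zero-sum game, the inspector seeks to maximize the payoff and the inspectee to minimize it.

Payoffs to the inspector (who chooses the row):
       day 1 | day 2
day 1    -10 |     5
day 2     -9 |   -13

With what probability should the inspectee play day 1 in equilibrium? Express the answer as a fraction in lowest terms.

18/19

Row minima are -10 and -13, so the inspector's maximin is -10; column maxima are -9 and 5, so the inspectee's minimax is -9. These differ, so the equilibrium is in mixed strategies.
Let the inspectee play day 1 with probability q. The inspector is indifferent when −10q + 5(1−q) = −9q − 13(1−q), giving q = 18/19.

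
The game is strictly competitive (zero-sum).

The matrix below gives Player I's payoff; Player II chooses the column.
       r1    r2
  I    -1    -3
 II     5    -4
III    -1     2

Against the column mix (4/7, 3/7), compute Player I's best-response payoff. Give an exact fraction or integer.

I: (-1)·(4/7) + (-3)·(3/7) = -13/7.
II: (5)·(4/7) + (-4)·(3/7) = 8/7.
III: (-1)·(4/7) + (2)·(3/7) = 2/7.
The best pure response is II with expected payoff 8/7.

8/7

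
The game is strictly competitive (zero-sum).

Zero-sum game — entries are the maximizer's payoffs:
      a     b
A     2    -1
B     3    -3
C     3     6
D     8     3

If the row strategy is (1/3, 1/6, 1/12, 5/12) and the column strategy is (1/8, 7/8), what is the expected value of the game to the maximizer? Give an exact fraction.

Against (1/8, 7/8), each row's expected payoff is A: -5/8; B: -9/4; C: 45/8; D: 29/8.
Taking the (1/3, 1/6, 1/12, 5/12)-weighted average: (1/3)·(-5/8) + (1/6)·(-9/4) + (1/12)·(45/8) + (5/12)·(29/8) = 67/48.

67/48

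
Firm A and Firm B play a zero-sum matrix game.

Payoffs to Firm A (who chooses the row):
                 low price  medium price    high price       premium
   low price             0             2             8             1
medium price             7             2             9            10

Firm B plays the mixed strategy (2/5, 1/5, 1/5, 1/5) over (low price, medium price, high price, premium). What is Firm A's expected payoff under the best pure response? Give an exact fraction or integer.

low price: (0)·(2/5) + (2)·(1/5) + (8)·(1/5) + (1)·(1/5) = 11/5.
medium price: (7)·(2/5) + (2)·(1/5) + (9)·(1/5) + (10)·(1/5) = 7.
The best pure response is medium price with expected payoff 7.

7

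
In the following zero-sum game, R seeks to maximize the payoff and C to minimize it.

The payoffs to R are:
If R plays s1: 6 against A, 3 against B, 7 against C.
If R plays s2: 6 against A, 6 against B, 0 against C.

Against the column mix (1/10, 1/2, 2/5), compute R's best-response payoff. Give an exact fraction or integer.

49/10

s1: (6)·(1/10) + (3)·(1/2) + (7)·(2/5) = 49/10.
s2: (6)·(1/10) + (6)·(1/2) + (0)·(2/5) = 18/5.
The best pure response is s1 with expected payoff 49/10.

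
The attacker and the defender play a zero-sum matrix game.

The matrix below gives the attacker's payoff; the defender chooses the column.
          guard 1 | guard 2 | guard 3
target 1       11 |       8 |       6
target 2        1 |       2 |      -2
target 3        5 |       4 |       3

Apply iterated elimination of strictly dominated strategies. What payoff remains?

Row target 2 is strictly dominated by row target 1 (11>1, 8>2, 6>-2); eliminate target 2.
Column guard 1 is strictly dominated by guard 2 for the defender (8<11, 4<5); eliminate guard 1.
Column guard 2 is strictly dominated by guard 3 for the defender (6<8, 3<4); eliminate guard 2.
Row target 3 is strictly dominated by row target 1 (6>3); eliminate target 3.
Only (target 1, guard 3) remains, with payoff 6.

6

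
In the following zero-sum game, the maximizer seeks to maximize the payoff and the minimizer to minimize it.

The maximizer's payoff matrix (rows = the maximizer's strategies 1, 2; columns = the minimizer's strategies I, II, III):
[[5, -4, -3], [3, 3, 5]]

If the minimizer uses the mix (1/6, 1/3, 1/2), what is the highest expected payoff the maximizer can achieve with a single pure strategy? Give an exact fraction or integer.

1: (5)·(1/6) + (-4)·(1/3) + (-3)·(1/2) = -2.
2: (3)·(1/6) + (3)·(1/3) + (5)·(1/2) = 4.
The best pure response is 2 with expected payoff 4.

4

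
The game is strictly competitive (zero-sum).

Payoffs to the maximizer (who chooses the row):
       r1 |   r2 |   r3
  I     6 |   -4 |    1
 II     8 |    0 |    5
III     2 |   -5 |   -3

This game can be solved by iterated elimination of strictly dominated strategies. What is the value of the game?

0

Column r1 is strictly dominated by r2 for the minimizer (-4<6, 0<8, -5<2); eliminate r1.
Row III is strictly dominated by row I (-4>-5, 1>-3); eliminate III.
Row I is strictly dominated by row II (0>-4, 5>1); eliminate I.
Column r3 is strictly dominated by r2 for the minimizer (0<5); eliminate r3.
Only (II, r2) remains, with payoff 0.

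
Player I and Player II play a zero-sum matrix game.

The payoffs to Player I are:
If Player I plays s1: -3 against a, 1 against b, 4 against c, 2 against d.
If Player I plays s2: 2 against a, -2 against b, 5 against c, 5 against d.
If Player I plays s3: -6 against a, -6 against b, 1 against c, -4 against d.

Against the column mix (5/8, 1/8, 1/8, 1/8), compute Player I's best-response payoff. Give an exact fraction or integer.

9/4

s1: (-3)·(5/8) + (1)·(1/8) + (4)·(1/8) + (2)·(1/8) = -1.
s2: (2)·(5/8) + (-2)·(1/8) + (5)·(1/8) + (5)·(1/8) = 9/4.
s3: (-6)·(5/8) + (-6)·(1/8) + (1)·(1/8) + (-4)·(1/8) = -39/8.
The best pure response is s2 with expected payoff 9/4.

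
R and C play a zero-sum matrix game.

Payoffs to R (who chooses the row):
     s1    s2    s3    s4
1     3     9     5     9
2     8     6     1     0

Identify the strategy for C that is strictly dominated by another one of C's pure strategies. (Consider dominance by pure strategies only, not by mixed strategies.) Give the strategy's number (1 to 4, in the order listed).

2

C prefers columns that give R less. Compare s2 with s3: 5 < 9, 1 < 6.
So s3 strictly dominates s2 for C; s2 is strictly dominated.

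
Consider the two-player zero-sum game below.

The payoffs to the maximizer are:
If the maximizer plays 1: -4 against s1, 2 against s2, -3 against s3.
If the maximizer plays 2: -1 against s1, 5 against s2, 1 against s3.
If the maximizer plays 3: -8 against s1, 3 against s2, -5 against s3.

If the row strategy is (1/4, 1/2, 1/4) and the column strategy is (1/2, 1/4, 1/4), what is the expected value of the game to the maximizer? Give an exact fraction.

-19/16

Against (1/2, 1/4, 1/4), each row's expected payoff is 1: -9/4; 2: 1; 3: -9/2.
Taking the (1/4, 1/2, 1/4)-weighted average: (1/4)·(-9/4) + (1/2)·(1) + (1/4)·(-9/2) = -19/16.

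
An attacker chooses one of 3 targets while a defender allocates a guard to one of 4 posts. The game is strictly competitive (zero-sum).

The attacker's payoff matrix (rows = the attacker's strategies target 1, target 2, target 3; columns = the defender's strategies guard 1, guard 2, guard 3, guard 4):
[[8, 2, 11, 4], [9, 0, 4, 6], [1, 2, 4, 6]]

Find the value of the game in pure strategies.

Row minima: 2, 0, 1 → the attacker's maximin is 2.
Column maxima: 9, 2, 11, 6 → the defender's minimax is 2.
They coincide at (target 1, guard 2), so the value is 2.

2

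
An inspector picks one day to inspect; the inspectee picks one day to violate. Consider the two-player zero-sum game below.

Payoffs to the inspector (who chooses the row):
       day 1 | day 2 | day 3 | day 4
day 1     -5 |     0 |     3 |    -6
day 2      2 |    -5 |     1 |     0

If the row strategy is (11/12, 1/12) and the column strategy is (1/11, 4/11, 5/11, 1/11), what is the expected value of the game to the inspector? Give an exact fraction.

31/132

Against (1/11, 4/11, 5/11, 1/11), each row's expected payoff is day 1: 4/11; day 2: -13/11.
Taking the (11/12, 1/12)-weighted average: (11/12)·(4/11) + (1/12)·(-13/11) = 31/132.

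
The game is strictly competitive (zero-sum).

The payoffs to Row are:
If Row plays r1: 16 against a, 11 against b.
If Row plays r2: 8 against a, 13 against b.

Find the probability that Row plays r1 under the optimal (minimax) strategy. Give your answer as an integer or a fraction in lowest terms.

Row minima are 11 and 8, so Row's maximin is 11; column maxima are 16 and 13, so Column's minimax is 13. These differ, so the equilibrium is in mixed strategies.
Let Row play r1 with probability p. Column is indifferent when 16p + 8(1−p) = 11p + 13(1−p), giving p = 1/2.

1/2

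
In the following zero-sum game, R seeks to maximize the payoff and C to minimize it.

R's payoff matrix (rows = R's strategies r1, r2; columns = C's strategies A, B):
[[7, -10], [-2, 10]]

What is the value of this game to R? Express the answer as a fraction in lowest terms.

Row minima are -10 and -2, so R's maximin is -2; column maxima are 7 and 10, so C's minimax is 7. These differ, so the equilibrium is in mixed strategies.
Let R play r1 with probability p. C is indifferent when 7p − 2(1−p) = −10p + 10(1−p), giving p = 12/29.
Let C play A with probability q. R is indifferent when 7q − 10(1−q) = −2q + 10(1−q), giving q = 20/29.
The value is 7·(20/29) + (-10)·(9/29) = 50/29.

50/29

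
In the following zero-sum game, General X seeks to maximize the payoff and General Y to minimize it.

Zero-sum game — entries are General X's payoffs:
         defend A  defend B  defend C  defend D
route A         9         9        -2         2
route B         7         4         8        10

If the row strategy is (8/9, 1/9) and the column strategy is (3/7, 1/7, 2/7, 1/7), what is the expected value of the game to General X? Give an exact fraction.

Against (3/7, 1/7, 2/7, 1/7), each row's expected payoff is route A: 34/7; route B: 51/7.
Taking the (8/9, 1/9)-weighted average: (8/9)·(34/7) + (1/9)·(51/7) = 323/63.

323/63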